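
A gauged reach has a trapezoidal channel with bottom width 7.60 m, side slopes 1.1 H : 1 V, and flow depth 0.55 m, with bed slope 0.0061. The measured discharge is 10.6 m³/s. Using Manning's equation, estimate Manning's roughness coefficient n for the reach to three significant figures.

0.0206

A = (b + z·y)·y = (7.60 + 1.1×0.55)×0.55 = 4.513 m²
P = b + 2y√(1+z²) = 7.60 + 2×0.55×√(1+1.1²) = 9.235 m
R = A/P = 4.513/9.235 = 0.4886 m
n = (1/Q)·A·R^(2/3)·S^(1/2) = (1/10.6) × 4.513 × 0.6204 × 0.07810 = 0.02063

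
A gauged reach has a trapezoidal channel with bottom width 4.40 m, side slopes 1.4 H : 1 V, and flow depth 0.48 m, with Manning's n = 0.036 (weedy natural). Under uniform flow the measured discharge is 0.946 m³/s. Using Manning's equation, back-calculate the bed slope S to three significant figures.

0.000659

A = (b + z·y)·y = (4.40 + 1.4×0.48)×0.48 = 2.435 m²
P = b + 2y√(1+z²) = 4.40 + 2×0.48×√(1+1.4²) = 6.052 m
R = A/P = 2.435/6.052 = 0.4023 m
S = (Q·n / (1·A·R^(2/3)))² = (0.946×0.036 / (1×2.435×0.5450))² = 0.0006589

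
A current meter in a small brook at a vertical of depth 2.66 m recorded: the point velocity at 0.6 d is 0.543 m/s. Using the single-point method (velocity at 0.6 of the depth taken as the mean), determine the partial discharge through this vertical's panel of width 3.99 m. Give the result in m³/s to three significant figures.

5.76 m³/s

v̄ = v₀.₆ = 0.543 m/s
q = v̄ × d × w = 0.5430 × 2.66 × 3.99 = 5.763 m³/s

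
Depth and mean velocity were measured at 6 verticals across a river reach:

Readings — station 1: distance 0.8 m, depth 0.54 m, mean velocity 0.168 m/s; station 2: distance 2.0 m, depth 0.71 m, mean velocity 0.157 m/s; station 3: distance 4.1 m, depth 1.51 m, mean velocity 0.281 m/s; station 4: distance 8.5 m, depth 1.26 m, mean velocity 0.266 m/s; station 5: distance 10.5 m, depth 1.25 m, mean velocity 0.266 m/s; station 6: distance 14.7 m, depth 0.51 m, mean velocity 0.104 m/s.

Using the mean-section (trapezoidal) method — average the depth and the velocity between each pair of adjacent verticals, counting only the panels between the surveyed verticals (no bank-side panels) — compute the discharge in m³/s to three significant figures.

3.65 m³/s

Panel 1-2: Δb = 1.2 m, d̄ = (0.54+0.71)/2 = 0.625, v̄ = (0.168+0.157)/2 = 0.1625 → q = 1.2×0.625×0.1625 = 0.1219 m³/s
Panel 2-3: Δb = 2.1 m, d̄ = (0.71+1.51)/2 = 1.11, v̄ = (0.157+0.281)/2 = 0.219 → q = 2.1×1.11×0.219 = 0.5105 m³/s
Panel 3-4: Δb = 4.4 m, d̄ = (1.51+1.26)/2 = 1.385, v̄ = (0.281+0.266)/2 = 0.2735 → q = 4.4×1.385×0.2735 = 1.667 m³/s
Panel 4-5: Δb = 2 m, d̄ = (1.26+1.25)/2 = 1.255, v̄ = (0.266+0.266)/2 = 0.266 → q = 2×1.255×0.266 = 0.6677 m³/s
Panel 5-6: Δb = 4.2 m, d̄ = (1.25+0.51)/2 = 0.88, v̄ = (0.266+0.104)/2 = 0.185 → q = 4.2×0.88×0.185 = 0.6838 m³/s
Q = Σ q = 3.650 m³/s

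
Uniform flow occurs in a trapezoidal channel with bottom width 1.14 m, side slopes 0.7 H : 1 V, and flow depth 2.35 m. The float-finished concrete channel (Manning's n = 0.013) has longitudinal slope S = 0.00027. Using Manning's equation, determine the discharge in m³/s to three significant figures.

8.00 m³/s

A = (b + z·y)·y = (1.14 + 0.7×2.35)×2.35 = 6.545 m²
P = b + 2y√(1+z²) = 1.14 + 2×2.35×√(1+0.7²) = 6.877 m
R = A/P = 6.545/6.877 = 0.9517 m
Q = (1/n)·A·R^(2/3)·S^(1/2) = (1/0.013) × 6.545 × 0.9517^(2/3) × 0.00027^(1/2) = 8.004 m³/s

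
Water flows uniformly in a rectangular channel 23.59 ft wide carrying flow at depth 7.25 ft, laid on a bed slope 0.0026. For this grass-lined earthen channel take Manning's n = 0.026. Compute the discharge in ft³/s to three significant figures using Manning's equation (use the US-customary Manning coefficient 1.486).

A = b·y = 23.59 × 7.25 = 171.0 ft²
P = b + 2y = 23.59 + 2×7.25 = 38.09 ft
R = A/P = 171.0/38.09 = 4.490 ft
Q = (1.486/n)·A·R^(2/3)·S^(1/2) = (1.486/0.026) × 171.0 × 4.490^(2/3) × 0.0026^(1/2) = 1357 ft³/s

1360 ft³/s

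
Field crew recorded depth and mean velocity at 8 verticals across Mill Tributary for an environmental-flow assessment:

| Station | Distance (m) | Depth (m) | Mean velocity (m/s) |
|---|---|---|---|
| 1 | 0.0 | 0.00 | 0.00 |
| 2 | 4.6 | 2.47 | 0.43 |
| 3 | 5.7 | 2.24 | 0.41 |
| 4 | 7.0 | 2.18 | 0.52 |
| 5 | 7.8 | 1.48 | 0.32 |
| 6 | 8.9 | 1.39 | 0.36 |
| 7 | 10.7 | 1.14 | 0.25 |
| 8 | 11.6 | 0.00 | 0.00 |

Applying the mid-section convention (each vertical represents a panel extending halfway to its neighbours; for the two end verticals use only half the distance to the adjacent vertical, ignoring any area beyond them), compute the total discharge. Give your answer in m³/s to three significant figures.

w_2 = (5.7 − 0.0)/2 = 2.85 m; q_2 = 0.43 × 2.47 × 2.85 = 3.027 m³/s
w_3 = (7.0 − 4.6)/2 = 1.2 m; q_3 = 0.41 × 2.24 × 1.2 = 1.102 m³/s
w_4 = (7.8 − 5.7)/2 = 1.05 m; q_4 = 0.52 × 2.18 × 1.05 = 1.190 m³/s
w_5 = (8.9 − 7.0)/2 = 0.95 m; q_5 = 0.32 × 1.48 × 0.95 = 0.4499 m³/s
w_6 = (10.7 − 7.8)/2 = 1.45 m; q_6 = 0.36 × 1.39 × 1.45 = 0.7256 m³/s
w_7 = (11.6 − 8.9)/2 = 1.35 m; q_7 = 0.25 × 1.14 × 1.35 = 0.3848 m³/s
Stations 1, 8 contribute zero (depth or velocity is 0).
Q = Σ qᵢ = 6.880 m³/s

6.88 m³/s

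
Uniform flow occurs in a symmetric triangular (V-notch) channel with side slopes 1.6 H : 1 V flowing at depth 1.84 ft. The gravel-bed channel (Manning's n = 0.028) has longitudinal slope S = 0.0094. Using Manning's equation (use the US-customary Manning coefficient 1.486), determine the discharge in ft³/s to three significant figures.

A = z·y² = 1.6×1.84² = 5.417 ft²
P = 2y√(1+z²) = 2×1.84×√(1+1.6²) = 6.943 ft
R = A/P = 5.417/6.943 = 0.7802 ft
Q = (1.486/n)·A·R^(2/3)·S^(1/2) = (1.486/0.028) × 5.417 × 0.7802^(2/3) × 0.0094^(1/2) = 23.62 ft³/s

23.6 ft³/s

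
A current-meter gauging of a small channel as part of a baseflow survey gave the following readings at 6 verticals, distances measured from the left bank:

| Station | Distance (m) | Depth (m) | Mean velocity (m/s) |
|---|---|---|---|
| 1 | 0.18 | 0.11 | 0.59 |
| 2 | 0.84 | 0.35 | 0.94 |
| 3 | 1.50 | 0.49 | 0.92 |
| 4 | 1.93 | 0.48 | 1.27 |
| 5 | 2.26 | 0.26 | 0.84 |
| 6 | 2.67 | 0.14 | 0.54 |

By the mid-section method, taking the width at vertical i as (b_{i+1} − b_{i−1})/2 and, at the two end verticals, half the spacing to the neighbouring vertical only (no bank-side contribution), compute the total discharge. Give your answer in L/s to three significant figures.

w_1 = (0.84 − 0.18)/2 = 0.33 m; q_1 = 0.59 × 0.11 × 0.33 = 0.02142 m³/s
w_2 = (1.50 − 0.18)/2 = 0.66 m; q_2 = 0.94 × 0.35 × 0.66 = 0.2171 m³/s
w_3 = (1.93 − 0.84)/2 = 0.545 m; q_3 = 0.92 × 0.49 × 0.545 = 0.2457 m³/s
w_4 = (2.26 − 1.50)/2 = 0.38 m; q_4 = 1.27 × 0.48 × 0.38 = 0.2316 m³/s
w_5 = (2.67 − 1.93)/2 = 0.37 m; q_5 = 0.84 × 0.26 × 0.37 = 0.08081 m³/s
w_6 = (2.67 − 2.26)/2 = 0.205 m; q_6 = 0.54 × 0.14 × 0.205 = 0.01550 m³/s
Q = Σ qᵢ = 0.8122 m³/s
= 0.8122 × 1000 = 812.2 L/s

812 L/s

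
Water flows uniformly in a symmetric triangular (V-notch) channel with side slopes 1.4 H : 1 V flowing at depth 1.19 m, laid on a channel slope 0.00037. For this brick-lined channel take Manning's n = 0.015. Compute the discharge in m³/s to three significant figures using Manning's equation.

A = z·y² = 1.4×1.19² = 1.983 m²
P = 2y√(1+z²) = 2×1.19×√(1+1.4²) = 4.095 m
R = A/P = 1.983/4.095 = 0.4842 m
Q = (1/n)·A·R^(2/3)·S^(1/2) = (1/0.015) × 1.983 × 0.4842^(2/3) × 0.00037^(1/2) = 1.568 m³/s

1.57 m³/s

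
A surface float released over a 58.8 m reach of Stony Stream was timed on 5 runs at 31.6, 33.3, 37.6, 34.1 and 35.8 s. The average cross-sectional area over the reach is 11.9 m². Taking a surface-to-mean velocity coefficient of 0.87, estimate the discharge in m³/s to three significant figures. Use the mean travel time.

17.7 m³/s

t̄ = (31.6 + 33.3 + 37.6 + 34.1 + 35.8) / 5 = 34.48 s
v_surface = L / t̄ = 58.8 / 34.48 = 1.705 m/s
v_mean = 0.87 × 1.705 = 1.484 m/s
Q = A × v_mean = 11.9 × 1.484 = 17.66 m³/s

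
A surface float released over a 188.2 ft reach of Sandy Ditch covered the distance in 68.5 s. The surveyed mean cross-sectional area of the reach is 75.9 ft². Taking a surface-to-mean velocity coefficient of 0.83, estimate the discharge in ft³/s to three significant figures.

173 ft³/s

v_surface = L / t̄ = 188.2 / 68.5 = 2.747 ft/s
v_mean = 0.83 × 2.747 = 2.280 ft/s
Q = A × v_mean = 75.9 × 2.280 = 173.1 ft³/s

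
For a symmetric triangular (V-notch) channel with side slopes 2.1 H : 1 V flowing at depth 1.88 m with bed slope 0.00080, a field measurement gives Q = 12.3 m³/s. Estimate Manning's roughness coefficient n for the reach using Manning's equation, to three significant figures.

A = z·y² = 2.1×1.88² = 7.422 m²
P = 2y√(1+z²) = 2×1.88×√(1+2.1²) = 8.746 m
R = A/P = 7.422/8.746 = 0.8487 m
n = (1/Q)·A·R^(2/3)·S^(1/2) = (1/12.3) × 7.422 × 0.8964 × 0.02828 = 0.01530

0.0153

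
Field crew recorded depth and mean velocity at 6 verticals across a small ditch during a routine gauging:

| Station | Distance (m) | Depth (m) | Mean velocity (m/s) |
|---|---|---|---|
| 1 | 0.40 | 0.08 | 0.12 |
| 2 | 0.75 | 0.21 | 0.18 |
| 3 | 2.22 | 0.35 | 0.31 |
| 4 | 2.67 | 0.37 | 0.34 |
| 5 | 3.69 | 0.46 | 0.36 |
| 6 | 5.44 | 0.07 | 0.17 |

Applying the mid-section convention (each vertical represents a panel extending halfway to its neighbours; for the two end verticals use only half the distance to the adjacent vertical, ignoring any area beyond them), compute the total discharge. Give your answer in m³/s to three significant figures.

w_1 = (0.75 − 0.40)/2 = 0.175 m; q_1 = 0.12 × 0.08 × 0.175 = 0.001680 m³/s
w_2 = (2.22 − 0.40)/2 = 0.91 m; q_2 = 0.18 × 0.21 × 0.91 = 0.03440 m³/s
w_3 = (2.67 − 0.75)/2 = 0.96 m; q_3 = 0.31 × 0.35 × 0.96 = 0.1042 m³/s
w_4 = (3.69 − 2.22)/2 = 0.735 m; q_4 = 0.34 × 0.37 × 0.735 = 0.09246 m³/s
w_5 = (5.44 − 2.67)/2 = 1.385 m; q_5 = 0.36 × 0.46 × 1.385 = 0.2294 m³/s
w_6 = (5.44 − 3.69)/2 = 0.875 m; q_6 = 0.17 × 0.07 × 0.875 = 0.01041 m³/s
Q = Σ qᵢ = 0.4725 m³/s

0.472 m³/s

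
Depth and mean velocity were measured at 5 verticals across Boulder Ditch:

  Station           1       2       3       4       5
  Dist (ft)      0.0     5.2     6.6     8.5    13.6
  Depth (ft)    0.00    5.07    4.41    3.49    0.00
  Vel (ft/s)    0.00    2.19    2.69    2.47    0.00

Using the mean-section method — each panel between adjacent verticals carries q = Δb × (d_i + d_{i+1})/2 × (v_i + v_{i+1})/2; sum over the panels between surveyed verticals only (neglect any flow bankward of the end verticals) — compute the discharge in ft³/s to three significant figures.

61.0 ft³/s

Panel 1-2: Δb = 5.2 ft, d̄ = (0.00+5.07)/2 = 2.535, v̄ = (0.00+2.19)/2 = 1.095 → q = 5.2×2.535×1.095 = 14.43 ft³/s
Panel 2-3: Δb = 1.4 ft, d̄ = (5.07+4.41)/2 = 4.74, v̄ = (2.19+2.69)/2 = 2.44 → q = 1.4×4.74×2.44 = 16.19 ft³/s
Panel 3-4: Δb = 1.9 ft, d̄ = (4.41+3.49)/2 = 3.95, v̄ = (2.69+2.47)/2 = 2.58 → q = 1.9×3.95×2.58 = 19.36 ft³/s
Panel 4-5: Δb = 5.1 ft, d̄ = (3.49+0.00)/2 = 1.745, v̄ = (2.47+0.00)/2 = 1.235 → q = 5.1×1.745×1.235 = 10.99 ft³/s
Q = Σ q = 60.98 ft³/s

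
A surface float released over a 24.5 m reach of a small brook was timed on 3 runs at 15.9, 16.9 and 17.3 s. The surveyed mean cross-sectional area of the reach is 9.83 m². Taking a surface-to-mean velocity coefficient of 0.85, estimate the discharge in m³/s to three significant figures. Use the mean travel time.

t̄ = (15.9 + 16.9 + 17.3) / 3 = 16.7 s
v_surface = L / t̄ = 24.5 / 16.7 = 1.467 m/s
v_mean = 0.85 × 1.467 = 1.247 m/s
Q = A × v_mean = 9.83 × 1.247 = 12.26 m³/s

12.3 m³/s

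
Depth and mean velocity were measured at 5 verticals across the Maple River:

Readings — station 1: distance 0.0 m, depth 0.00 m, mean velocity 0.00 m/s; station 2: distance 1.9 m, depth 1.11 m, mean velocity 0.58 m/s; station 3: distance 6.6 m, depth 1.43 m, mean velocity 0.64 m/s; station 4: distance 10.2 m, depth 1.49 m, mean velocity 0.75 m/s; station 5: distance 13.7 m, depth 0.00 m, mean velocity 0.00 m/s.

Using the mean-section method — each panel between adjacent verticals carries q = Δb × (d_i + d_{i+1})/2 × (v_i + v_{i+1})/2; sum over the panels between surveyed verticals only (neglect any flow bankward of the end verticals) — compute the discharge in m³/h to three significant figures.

30900 m³/h

Panel 1-2: Δb = 1.9 m, d̄ = (0.00+1.11)/2 = 0.555, v̄ = (0.00+0.58)/2 = 0.29 → q = 1.9×0.555×0.29 = 0.3058 m³/s
Panel 2-3: Δb = 4.7 m, d̄ = (1.11+1.43)/2 = 1.27, v̄ = (0.58+0.64)/2 = 0.61 → q = 4.7×1.27×0.61 = 3.641 m³/s
Panel 3-4: Δb = 3.6 m, d̄ = (1.43+1.49)/2 = 1.46, v̄ = (0.64+0.75)/2 = 0.695 → q = 3.6×1.46×0.695 = 3.653 m³/s
Panel 4-5: Δb = 3.5 m, d̄ = (1.49+0.00)/2 = 0.745, v̄ = (0.75+0.00)/2 = 0.375 → q = 3.5×0.745×0.375 = 0.9778 m³/s
Q = Σ q = 8.578 m³/s
= 8.578 × 3600 = 30880 m³/h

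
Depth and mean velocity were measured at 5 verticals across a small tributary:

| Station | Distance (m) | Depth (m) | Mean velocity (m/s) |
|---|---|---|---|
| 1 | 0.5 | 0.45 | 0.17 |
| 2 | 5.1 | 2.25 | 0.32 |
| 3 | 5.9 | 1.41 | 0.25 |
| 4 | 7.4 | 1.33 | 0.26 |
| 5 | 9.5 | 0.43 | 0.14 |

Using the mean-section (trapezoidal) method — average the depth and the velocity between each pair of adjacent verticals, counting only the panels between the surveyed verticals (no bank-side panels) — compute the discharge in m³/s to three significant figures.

Panel 1-2: Δb = 4.6 m, d̄ = (0.45+2.25)/2 = 1.35, v̄ = (0.17+0.32)/2 = 0.245 → q = 4.6×1.35×0.245 = 1.521 m³/s
Panel 2-3: Δb = 0.8 m, d̄ = (2.25+1.41)/2 = 1.83, v̄ = (0.32+0.25)/2 = 0.285 → q = 0.8×1.83×0.285 = 0.4172 m³/s
Panel 3-4: Δb = 1.5 m, d̄ = (1.41+1.33)/2 = 1.37, v̄ = (0.25+0.26)/2 = 0.255 → q = 1.5×1.37×0.255 = 0.5240 m³/s
Panel 4-5: Δb = 2.1 m, d̄ = (1.33+0.43)/2 = 0.88, v̄ = (0.26+0.14)/2 = 0.2 → q = 2.1×0.88×0.2 = 0.3696 m³/s
Q = Σ q = 2.832 m³/s

2.83 m³/s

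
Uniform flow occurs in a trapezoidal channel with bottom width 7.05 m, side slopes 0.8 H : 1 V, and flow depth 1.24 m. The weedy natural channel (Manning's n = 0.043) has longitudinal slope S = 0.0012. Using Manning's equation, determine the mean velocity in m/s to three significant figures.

0.792 m/s

A = (b + z·y)·y = (7.05 + 0.8×1.24)×1.24 = 9.972 m²
P = b + 2y√(1+z²) = 7.05 + 2×1.24×√(1+0.8²) = 10.23 m
R = A/P = 9.972/10.23 = 0.9752 m
Q = (1/n)·A·R^(2/3)·S^(1/2) = (1/0.043) × 9.972 × 0.9752^(2/3) × 0.0012^(1/2) = 7.900 m³/s
V = Q/A = 7.900/9.972 = 0.7922 m/s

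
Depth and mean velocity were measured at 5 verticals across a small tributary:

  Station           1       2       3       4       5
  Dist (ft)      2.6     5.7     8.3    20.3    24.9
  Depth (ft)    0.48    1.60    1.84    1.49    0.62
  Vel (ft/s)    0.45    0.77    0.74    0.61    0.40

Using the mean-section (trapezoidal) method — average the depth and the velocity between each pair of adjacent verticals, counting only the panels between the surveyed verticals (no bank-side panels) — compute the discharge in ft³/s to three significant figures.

21.3 ft³/s

Panel 1-2: Δb = 3.1 ft, d̄ = (0.48+1.60)/2 = 1.04, v̄ = (0.45+0.77)/2 = 0.61 → q = 3.1×1.04×0.61 = 1.967 ft³/s
Panel 2-3: Δb = 2.6 ft, d̄ = (1.60+1.84)/2 = 1.72, v̄ = (0.77+0.74)/2 = 0.755 → q = 2.6×1.72×0.755 = 3.376 ft³/s
Panel 3-4: Δb = 12 ft, d̄ = (1.84+1.49)/2 = 1.665, v̄ = (0.74+0.61)/2 = 0.675 → q = 12×1.665×0.675 = 13.49 ft³/s
Panel 4-5: Δb = 4.6 ft, d̄ = (1.49+0.62)/2 = 1.055, v̄ = (0.61+0.40)/2 = 0.505 → q = 4.6×1.055×0.505 = 2.451 ft³/s
Q = Σ q = 21.28 ft³/s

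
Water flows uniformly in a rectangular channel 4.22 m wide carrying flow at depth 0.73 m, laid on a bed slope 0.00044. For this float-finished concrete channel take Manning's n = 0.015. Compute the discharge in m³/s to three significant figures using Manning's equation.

A = b·y = 4.22 × 0.73 = 3.081 m²
P = b + 2y = 4.22 + 2×0.73 = 5.680 m
R = A/P = 3.081/5.680 = 0.5424 m
Q = (1/n)·A·R^(2/3)·S^(1/2) = (1/0.015) × 3.081 × 0.5424^(2/3) × 0.00044^(1/2) = 2.865 m³/s

2.87 m³/s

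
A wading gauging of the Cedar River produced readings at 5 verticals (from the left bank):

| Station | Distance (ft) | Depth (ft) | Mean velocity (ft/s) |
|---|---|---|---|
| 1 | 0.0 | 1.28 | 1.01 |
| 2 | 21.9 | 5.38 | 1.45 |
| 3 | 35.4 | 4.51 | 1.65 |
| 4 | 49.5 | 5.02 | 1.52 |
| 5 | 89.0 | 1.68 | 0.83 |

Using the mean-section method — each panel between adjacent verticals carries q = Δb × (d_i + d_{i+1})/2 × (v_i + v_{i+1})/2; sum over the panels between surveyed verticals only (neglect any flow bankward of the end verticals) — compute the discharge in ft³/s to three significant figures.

455 ft³/s

Panel 1-2: Δb = 21.9 ft, d̄ = (1.28+5.38)/2 = 3.33, v̄ = (1.01+1.45)/2 = 1.23 → q = 21.9×3.33×1.23 = 89.70 ft³/s
Panel 2-3: Δb = 13.5 ft, d̄ = (5.38+4.51)/2 = 4.945, v̄ = (1.45+1.65)/2 = 1.55 → q = 13.5×4.945×1.55 = 103.5 ft³/s
Panel 3-4: Δb = 14.1 ft, d̄ = (4.51+5.02)/2 = 4.765, v̄ = (1.65+1.52)/2 = 1.585 → q = 14.1×4.765×1.585 = 106.5 ft³/s
Panel 4-5: Δb = 39.5 ft, d̄ = (5.02+1.68)/2 = 3.35, v̄ = (1.52+0.83)/2 = 1.175 → q = 39.5×3.35×1.175 = 155.5 ft³/s
Q = Σ q = 455.1 ft³/s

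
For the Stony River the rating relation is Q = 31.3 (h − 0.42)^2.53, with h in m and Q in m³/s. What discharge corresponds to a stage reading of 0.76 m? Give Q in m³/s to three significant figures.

2.04 m³/s

Q = 31.3 × (0.76 − 0.42)^2.53 = 31.3 × 0.34^2.53 = 2.043 m³/s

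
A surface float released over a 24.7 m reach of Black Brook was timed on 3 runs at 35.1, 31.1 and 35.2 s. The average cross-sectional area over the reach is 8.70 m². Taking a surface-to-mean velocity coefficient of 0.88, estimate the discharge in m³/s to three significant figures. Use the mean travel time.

t̄ = (35.1 + 31.1 + 35.2) / 3 = 33.8 s
v_surface = L / t̄ = 24.7 / 33.8 = 0.7308 m/s
v_mean = 0.88 × 0.7308 = 0.6431 m/s
Q = A × v_mean = 8.70 × 0.6431 = 5.595 m³/s

5.59 m³/s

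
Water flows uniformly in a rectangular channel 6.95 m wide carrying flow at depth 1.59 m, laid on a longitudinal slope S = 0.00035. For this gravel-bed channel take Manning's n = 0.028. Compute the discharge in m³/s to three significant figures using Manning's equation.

A = b·y = 6.95 × 1.59 = 11.05 m²
P = b + 2y = 6.95 + 2×1.59 = 10.13 m
R = A/P = 11.05/10.13 = 1.091 m
Q = (1/n)·A·R^(2/3)·S^(1/2) = (1/0.028) × 11.05 × 1.091^(2/3) × 0.00035^(1/2) = 7.824 m³/s

7.82 m³/s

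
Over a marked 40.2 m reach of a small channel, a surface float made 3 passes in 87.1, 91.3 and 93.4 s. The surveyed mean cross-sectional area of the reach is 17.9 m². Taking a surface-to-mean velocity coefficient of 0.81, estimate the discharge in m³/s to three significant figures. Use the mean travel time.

6.43 m³/s

t̄ = (87.1 + 91.3 + 93.4) / 3 = 90.6 s
v_surface = L / t̄ = 40.2 / 90.6 = 0.4437 m/s
v_mean = 0.81 × 0.4437 = 0.3594 m/s
Q = A × v_mean = 17.9 × 0.3594 = 6.433 m³/s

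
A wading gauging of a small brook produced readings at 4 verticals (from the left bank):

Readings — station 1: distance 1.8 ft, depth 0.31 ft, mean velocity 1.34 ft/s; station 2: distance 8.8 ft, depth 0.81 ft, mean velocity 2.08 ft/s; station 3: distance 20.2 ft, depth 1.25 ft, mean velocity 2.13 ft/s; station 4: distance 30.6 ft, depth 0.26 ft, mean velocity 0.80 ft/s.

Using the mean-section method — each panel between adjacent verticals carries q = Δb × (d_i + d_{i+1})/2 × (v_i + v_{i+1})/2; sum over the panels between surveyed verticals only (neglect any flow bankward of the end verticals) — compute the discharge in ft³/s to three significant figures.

42.9 ft³/s

Panel 1-2: Δb = 7 ft, d̄ = (0.31+0.81)/2 = 0.56, v̄ = (1.34+2.08)/2 = 1.71 → q = 7×0.56×1.71 = 6.703 ft³/s
Panel 2-3: Δb = 11.4 ft, d̄ = (0.81+1.25)/2 = 1.03, v̄ = (2.08+2.13)/2 = 2.105 → q = 11.4×1.03×2.105 = 24.72 ft³/s
Panel 3-4: Δb = 10.4 ft, d̄ = (1.25+0.26)/2 = 0.755, v̄ = (2.13+0.80)/2 = 1.465 → q = 10.4×0.755×1.465 = 11.50 ft³/s
Q = Σ q = 42.92 ft³/s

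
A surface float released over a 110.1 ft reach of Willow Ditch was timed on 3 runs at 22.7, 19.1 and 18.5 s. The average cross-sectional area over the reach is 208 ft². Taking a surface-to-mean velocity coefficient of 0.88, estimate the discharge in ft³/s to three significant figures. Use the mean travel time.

1000 ft³/s

t̄ = (22.7 + 19.1 + 18.5) / 3 = 20.1 s
v_surface = L / t̄ = 110.1 / 20.1 = 5.478 ft/s
v_mean = 0.88 × 5.478 = 4.820 ft/s
Q = A × v_mean = 208 × 4.820 = 1003 ft³/s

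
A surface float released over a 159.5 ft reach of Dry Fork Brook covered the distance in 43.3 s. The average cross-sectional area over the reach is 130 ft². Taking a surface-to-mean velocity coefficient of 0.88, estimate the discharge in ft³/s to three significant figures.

421 ft³/s

v_surface = L / t̄ = 159.5 / 43.3 = 3.684 ft/s
v_mean = 0.88 × 3.684 = 3.242 ft/s
Q = A × v_mean = 130 × 3.242 = 421.4 ft³/s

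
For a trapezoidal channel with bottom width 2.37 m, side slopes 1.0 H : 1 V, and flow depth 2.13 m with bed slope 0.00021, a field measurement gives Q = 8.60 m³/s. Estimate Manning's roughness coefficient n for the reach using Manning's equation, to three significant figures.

A = (b + z·y)·y = (2.37 + 1.0×2.13)×2.13 = 9.585 m²
P = b + 2y√(1+z²) = 2.37 + 2×2.13×√(1+1.0²) = 8.395 m
R = A/P = 9.585/8.395 = 1.142 m
n = (1/Q)·A·R^(2/3)·S^(1/2) = (1/8.60) × 9.585 × 1.092 × 0.01449 = 0.01764

0.0176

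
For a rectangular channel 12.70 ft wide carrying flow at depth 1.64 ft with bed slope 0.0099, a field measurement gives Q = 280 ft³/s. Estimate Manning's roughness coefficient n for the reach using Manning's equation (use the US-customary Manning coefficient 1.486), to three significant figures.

0.0131

A = b·y = 12.70 × 1.64 = 20.83 ft²
P = b + 2y = 12.70 + 2×1.64 = 15.98 ft
R = A/P = 20.83/15.98 = 1.303 ft
n = (1.486/Q)·A·R^(2/3)·S^(1/2) = (1.486/280) × 20.83 × 1.193 × 0.09950 = 0.01312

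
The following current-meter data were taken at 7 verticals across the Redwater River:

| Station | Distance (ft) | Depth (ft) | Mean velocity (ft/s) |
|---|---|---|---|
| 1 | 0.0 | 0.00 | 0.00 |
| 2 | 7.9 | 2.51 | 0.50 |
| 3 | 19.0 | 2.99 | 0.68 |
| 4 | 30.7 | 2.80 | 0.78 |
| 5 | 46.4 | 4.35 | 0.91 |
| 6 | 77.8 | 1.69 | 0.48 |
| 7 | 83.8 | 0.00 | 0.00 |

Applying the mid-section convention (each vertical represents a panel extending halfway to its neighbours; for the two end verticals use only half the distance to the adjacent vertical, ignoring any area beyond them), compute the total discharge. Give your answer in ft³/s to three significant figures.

w_2 = (19.0 − 0.0)/2 = 9.5 ft; q_2 = 0.50 × 2.51 × 9.5 = 11.92 ft³/s
w_3 = (30.7 − 7.9)/2 = 11.4 ft; q_3 = 0.68 × 2.99 × 11.4 = 23.18 ft³/s
w_4 = (46.4 − 19.0)/2 = 13.7 ft; q_4 = 0.78 × 2.80 × 13.7 = 29.92 ft³/s
w_5 = (77.8 − 30.7)/2 = 23.55 ft; q_5 = 0.91 × 4.35 × 23.55 = 93.22 ft³/s
w_6 = (83.8 − 46.4)/2 = 18.7 ft; q_6 = 0.48 × 1.69 × 18.7 = 15.17 ft³/s
Stations 1, 7 contribute zero (depth or velocity is 0).
Q = Σ qᵢ = 173.4 ft³/s

173 ft³/s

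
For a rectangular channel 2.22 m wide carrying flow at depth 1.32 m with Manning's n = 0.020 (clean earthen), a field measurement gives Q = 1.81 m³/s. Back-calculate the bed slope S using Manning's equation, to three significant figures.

0.000300

A = b·y = 2.22 × 1.32 = 2.930 m²
P = b + 2y = 2.22 + 2×1.32 = 4.860 m
R = A/P = 2.930/4.860 = 0.6030 m
S = (Q·n / (1·A·R^(2/3)))² = (1.81×0.020 / (1×2.930×0.7137))² = 0.0002996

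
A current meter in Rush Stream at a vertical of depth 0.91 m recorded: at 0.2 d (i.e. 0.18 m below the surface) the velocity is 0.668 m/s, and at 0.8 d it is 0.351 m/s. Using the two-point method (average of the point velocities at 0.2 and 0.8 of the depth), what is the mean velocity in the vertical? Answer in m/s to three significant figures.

0.510 m/s

v̄ = (0.668 + 0.351) / 2 = 0.5095 m/s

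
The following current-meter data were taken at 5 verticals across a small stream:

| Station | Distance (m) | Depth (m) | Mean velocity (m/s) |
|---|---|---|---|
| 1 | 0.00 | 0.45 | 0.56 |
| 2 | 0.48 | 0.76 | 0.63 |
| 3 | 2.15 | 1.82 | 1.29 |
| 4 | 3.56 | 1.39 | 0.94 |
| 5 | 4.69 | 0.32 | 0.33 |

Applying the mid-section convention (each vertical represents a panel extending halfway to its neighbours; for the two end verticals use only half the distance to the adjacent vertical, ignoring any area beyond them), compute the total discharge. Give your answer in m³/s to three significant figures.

w_1 = (0.48 − 0.00)/2 = 0.24 m; q_1 = 0.56 × 0.45 × 0.24 = 0.06048 m³/s
w_2 = (2.15 − 0.00)/2 = 1.075 m; q_2 = 0.63 × 0.76 × 1.075 = 0.5147 m³/s
w_3 = (3.56 − 0.48)/2 = 1.54 m; q_3 = 1.29 × 1.82 × 1.54 = 3.616 m³/s
w_4 = (4.69 − 2.15)/2 = 1.27 m; q_4 = 0.94 × 1.39 × 1.27 = 1.659 m³/s
w_5 = (4.69 − 3.56)/2 = 0.565 m; q_5 = 0.33 × 0.32 × 0.565 = 0.05966 m³/s
Q = Σ qᵢ = 5.910 m³/s

5.91 m³/s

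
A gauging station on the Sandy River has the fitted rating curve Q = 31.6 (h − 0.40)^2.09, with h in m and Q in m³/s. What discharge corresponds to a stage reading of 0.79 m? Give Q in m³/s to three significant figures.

4.42 m³/s

Q = 31.6 × (0.79 − 0.40)^2.09 = 31.6 × 0.39^2.09 = 4.416 m³/s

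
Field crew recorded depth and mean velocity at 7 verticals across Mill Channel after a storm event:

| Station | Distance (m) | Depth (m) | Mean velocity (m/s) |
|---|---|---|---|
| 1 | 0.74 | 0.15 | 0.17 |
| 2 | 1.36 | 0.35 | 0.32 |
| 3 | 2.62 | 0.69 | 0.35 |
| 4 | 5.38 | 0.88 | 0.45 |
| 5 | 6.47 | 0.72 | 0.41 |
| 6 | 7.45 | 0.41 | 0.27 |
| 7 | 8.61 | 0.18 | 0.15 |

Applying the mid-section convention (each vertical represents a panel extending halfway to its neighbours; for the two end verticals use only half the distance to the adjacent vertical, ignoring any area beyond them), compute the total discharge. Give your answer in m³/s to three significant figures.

w_1 = (1.36 − 0.74)/2 = 0.31 m; q_1 = 0.17 × 0.15 × 0.31 = 0.007905 m³/s
w_2 = (2.62 − 0.74)/2 = 0.94 m; q_2 = 0.32 × 0.35 × 0.94 = 0.1053 m³/s
w_3 = (5.38 − 1.36)/2 = 2.01 m; q_3 = 0.35 × 0.69 × 2.01 = 0.4854 m³/s
w_4 = (6.47 − 2.62)/2 = 1.925 m; q_4 = 0.45 × 0.88 × 1.925 = 0.7623 m³/s
w_5 = (7.45 − 5.38)/2 = 1.035 m; q_5 = 0.41 × 0.72 × 1.035 = 0.3055 m³/s
w_6 = (8.61 − 6.47)/2 = 1.07 m; q_6 = 0.27 × 0.41 × 1.07 = 0.1184 m³/s
w_7 = (8.61 − 7.45)/2 = 0.58 m; q_7 = 0.15 × 0.18 × 0.58 = 0.01566 m³/s
Q = Σ qᵢ = 1.801 m³/s

1.80 m³/s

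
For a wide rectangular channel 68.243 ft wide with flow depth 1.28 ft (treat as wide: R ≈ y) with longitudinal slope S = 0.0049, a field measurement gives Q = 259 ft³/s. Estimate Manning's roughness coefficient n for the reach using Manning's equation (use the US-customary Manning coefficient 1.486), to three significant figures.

A = b·y = 68.243 × 1.28 = 87.35 ft²
Wide channel: R ≈ y = 1.28 ft
n = (1.486/Q)·A·R^(2/3)·S^(1/2) = (1.486/259) × 87.35 × 1.179 × 0.07000 = 0.04136

0.0414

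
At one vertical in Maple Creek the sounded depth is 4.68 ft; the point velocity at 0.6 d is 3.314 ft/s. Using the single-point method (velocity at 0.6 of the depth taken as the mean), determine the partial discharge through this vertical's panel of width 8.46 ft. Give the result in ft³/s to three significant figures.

131 ft³/s

v̄ = v₀.₆ = 3.314 ft/s
q = v̄ × d × w = 3.314 × 4.68 × 8.46 = 131.2 ft³/s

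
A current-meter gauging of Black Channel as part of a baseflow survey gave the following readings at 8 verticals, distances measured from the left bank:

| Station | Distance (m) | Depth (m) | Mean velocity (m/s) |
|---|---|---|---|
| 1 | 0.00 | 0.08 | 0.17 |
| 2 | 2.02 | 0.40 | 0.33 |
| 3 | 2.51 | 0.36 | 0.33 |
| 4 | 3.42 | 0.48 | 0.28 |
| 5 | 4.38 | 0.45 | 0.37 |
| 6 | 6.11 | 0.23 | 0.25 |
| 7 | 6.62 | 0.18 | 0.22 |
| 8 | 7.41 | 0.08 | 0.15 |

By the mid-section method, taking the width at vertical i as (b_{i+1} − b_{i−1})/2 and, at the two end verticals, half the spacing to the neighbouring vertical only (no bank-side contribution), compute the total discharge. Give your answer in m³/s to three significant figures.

0.707 m³/s

w_1 = (2.02 − 0.00)/2 = 1.01 m; q_1 = 0.17 × 0.08 × 1.01 = 0.01374 m³/s
w_2 = (2.51 − 0.00)/2 = 1.255 m; q_2 = 0.33 × 0.40 × 1.255 = 0.1657 m³/s
w_3 = (3.42 − 2.02)/2 = 0.7 m; q_3 = 0.33 × 0.36 × 0.7 = 0.08316 m³/s
w_4 = (4.38 − 2.51)/2 = 0.935 m; q_4 = 0.28 × 0.48 × 0.935 = 0.1257 m³/s
w_5 = (6.11 − 3.42)/2 = 1.345 m; q_5 = 0.37 × 0.45 × 1.345 = 0.2239 m³/s
w_6 = (6.62 − 4.38)/2 = 1.12 m; q_6 = 0.25 × 0.23 × 1.12 = 0.06440 m³/s
w_7 = (7.41 − 6.11)/2 = 0.65 m; q_7 = 0.22 × 0.18 × 0.65 = 0.02574 m³/s
w_8 = (7.41 − 6.62)/2 = 0.395 m; q_8 = 0.15 × 0.08 × 0.395 = 0.004740 m³/s
Q = Σ qᵢ = 0.7070 m³/s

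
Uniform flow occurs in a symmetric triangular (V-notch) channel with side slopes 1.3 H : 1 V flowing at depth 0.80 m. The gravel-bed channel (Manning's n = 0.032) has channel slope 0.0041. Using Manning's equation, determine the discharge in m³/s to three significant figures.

0.774 m³/s

A = z·y² = 1.3×0.80² = 0.8320 m²
P = 2y√(1+z²) = 2×0.80×√(1+1.3²) = 2.624 m
R = A/P = 0.8320/2.624 = 0.3170 m
Q = (1/n)·A·R^(2/3)·S^(1/2) = (1/0.032) × 0.8320 × 0.3170^(2/3) × 0.0041^(1/2) = 0.7741 m³/s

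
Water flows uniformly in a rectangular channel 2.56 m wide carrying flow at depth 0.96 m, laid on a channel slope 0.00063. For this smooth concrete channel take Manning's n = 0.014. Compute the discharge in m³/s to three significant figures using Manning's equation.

2.95 m³/s

A = b·y = 2.56 × 0.96 = 2.458 m²
P = b + 2y = 2.56 + 2×0.96 = 4.480 m
R = A/P = 2.458/4.480 = 0.5486 m
Q = (1/n)·A·R^(2/3)·S^(1/2) = (1/0.014) × 2.458 × 0.5486^(2/3) × 0.00063^(1/2) = 2.953 m³/s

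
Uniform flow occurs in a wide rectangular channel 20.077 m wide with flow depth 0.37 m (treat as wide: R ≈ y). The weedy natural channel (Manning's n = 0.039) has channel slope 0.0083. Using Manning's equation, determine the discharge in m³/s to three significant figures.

A = b·y = 20.077 × 0.37 = 7.428 m²
Wide channel: R ≈ y = 0.37 m
Q = (1/n)·A·R^(2/3)·S^(1/2) = (1/0.039) × 7.428 × 0.3700^(2/3) × 0.0083^(1/2) = 8.944 m³/s

8.94 m³/s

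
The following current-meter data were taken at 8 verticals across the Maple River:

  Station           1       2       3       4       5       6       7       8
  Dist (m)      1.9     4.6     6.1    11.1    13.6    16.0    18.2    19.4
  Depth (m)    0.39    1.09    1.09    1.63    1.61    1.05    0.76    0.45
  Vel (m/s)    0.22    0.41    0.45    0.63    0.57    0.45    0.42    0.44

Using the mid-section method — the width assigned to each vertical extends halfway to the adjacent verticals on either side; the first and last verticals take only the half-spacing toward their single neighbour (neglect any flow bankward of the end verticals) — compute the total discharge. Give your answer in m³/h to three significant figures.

w_1 = (4.6 − 1.9)/2 = 1.35 m; q_1 = 0.22 × 0.39 × 1.35 = 0.1158 m³/s
w_2 = (6.1 − 1.9)/2 = 2.1 m; q_2 = 0.41 × 1.09 × 2.1 = 0.9385 m³/s
w_3 = (11.1 − 4.6)/2 = 3.25 m; q_3 = 0.45 × 1.09 × 3.25 = 1.594 m³/s
w_4 = (13.6 − 6.1)/2 = 3.75 m; q_4 = 0.63 × 1.63 × 3.75 = 3.851 m³/s
w_5 = (16.0 − 11.1)/2 = 2.45 m; q_5 = 0.57 × 1.61 × 2.45 = 2.248 m³/s
w_6 = (18.2 − 13.6)/2 = 2.3 m; q_6 = 0.45 × 1.05 × 2.3 = 1.087 m³/s
w_7 = (19.4 − 16.0)/2 = 1.7 m; q_7 = 0.42 × 0.76 × 1.7 = 0.5426 m³/s
w_8 = (19.4 − 18.2)/2 = 0.6 m; q_8 = 0.44 × 0.45 × 0.6 = 0.1188 m³/s
Q = Σ qᵢ = 10.50 m³/s
= 10.50 × 3600 = 37790 m³/h

37800 m³/h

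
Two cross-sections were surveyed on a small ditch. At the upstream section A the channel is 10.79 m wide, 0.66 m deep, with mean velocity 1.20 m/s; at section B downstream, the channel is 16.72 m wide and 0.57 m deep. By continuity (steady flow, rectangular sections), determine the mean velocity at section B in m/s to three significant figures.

0.897 m/s

Q = A₁V₁ = (10.79×0.66) × 1.20 = 8.546 m³/s
A₂ = 16.72 × 0.57 = 9.530 m²
V₂ = Q/A₂ = 8.546/9.530 = 0.8967 m/s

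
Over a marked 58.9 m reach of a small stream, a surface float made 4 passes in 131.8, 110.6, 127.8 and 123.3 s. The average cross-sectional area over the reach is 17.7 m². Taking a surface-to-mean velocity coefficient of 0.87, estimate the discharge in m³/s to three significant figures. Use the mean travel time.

7.35 m³/s

t̄ = (131.8 + 110.6 + 127.8 + 123.3) / 4 = 123.375 s
v_surface = L / t̄ = 58.9 / 123.375 = 0.4774 m/s
v_mean = 0.87 × 0.4774 = 0.4153 m/s
Q = A × v_mean = 17.7 × 0.4153 = 7.352 m³/s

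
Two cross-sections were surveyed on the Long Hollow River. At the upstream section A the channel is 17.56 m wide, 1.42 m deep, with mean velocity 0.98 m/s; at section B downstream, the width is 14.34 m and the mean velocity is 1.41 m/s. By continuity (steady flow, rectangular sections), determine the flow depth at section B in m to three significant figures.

1.21 m

Q = A₁V₁ = (17.56×1.42) × 0.98 = 24.44 m³/s
d₂ = Q/(b₂ V₂) = 24.44/(14.34×1.41) = 1.209 m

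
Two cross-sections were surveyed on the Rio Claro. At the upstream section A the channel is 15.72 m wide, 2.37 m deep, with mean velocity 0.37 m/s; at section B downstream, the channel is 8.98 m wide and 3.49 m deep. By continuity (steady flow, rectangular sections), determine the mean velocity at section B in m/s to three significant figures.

Q = A₁V₁ = (15.72×2.37) × 0.37 = 13.78 m³/s
A₂ = 8.98 × 3.49 = 31.34 m²
V₂ = Q/A₂ = 13.78/31.34 = 0.4398 m/s

0.440 m/s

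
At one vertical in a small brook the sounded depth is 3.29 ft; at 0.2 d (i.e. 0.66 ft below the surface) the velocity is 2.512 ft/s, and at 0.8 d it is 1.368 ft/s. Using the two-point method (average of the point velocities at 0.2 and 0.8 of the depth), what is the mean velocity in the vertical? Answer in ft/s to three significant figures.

v̄ = (2.512 + 1.368) / 2 = 1.940 ft/s

1.94 ft/s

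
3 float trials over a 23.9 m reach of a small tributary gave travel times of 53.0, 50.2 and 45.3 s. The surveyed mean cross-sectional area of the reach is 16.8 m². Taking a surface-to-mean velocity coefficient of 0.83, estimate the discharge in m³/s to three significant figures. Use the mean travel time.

t̄ = (53.0 + 50.2 + 45.3) / 3 = 49.5 s
v_surface = L / t̄ = 23.9 / 49.5 = 0.4828 m/s
v_mean = 0.83 × 0.4828 = 0.4007 m/s
Q = A × v_mean = 16.8 × 0.4007 = 6.733 m³/s

6.73 m³/s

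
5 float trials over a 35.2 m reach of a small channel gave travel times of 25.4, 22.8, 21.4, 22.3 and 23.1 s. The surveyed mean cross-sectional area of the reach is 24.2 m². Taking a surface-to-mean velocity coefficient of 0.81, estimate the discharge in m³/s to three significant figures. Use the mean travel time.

30.0 m³/s

t̄ = (25.4 + 22.8 + 21.4 + 22.3 + 23.1) / 5 = 23 s
v_surface = L / t̄ = 35.2 / 23 = 1.530 m/s
v_mean = 0.81 × 1.530 = 1.240 m/s
Q = A × v_mean = 24.2 × 1.240 = 30.00 m³/s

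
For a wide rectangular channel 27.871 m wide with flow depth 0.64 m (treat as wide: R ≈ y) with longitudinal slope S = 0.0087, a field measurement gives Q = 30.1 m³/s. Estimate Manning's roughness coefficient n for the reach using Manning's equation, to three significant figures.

A = b·y = 27.871 × 0.64 = 17.84 m²
Wide channel: R ≈ y = 0.64 m
n = (1/Q)·A·R^(2/3)·S^(1/2) = (1/30.1) × 17.84 × 0.7427 × 0.09327 = 0.04105

0.0410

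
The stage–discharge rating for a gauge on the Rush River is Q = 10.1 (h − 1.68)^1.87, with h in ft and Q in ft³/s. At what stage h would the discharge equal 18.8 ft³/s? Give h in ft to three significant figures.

3.07 ft

h − h₀ = (Q/C)^(1/b) = (18.8/10.1)^(1/1.87) = 1.394 ft
h = 1.68 + 1.394 = 3.074 ft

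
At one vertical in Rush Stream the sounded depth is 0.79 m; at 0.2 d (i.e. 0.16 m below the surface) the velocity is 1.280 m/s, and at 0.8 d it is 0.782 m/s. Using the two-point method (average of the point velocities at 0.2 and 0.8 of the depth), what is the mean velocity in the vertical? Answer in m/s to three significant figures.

1.03 m/s

v̄ = (1.280 + 0.782) / 2 = 1.031 m/s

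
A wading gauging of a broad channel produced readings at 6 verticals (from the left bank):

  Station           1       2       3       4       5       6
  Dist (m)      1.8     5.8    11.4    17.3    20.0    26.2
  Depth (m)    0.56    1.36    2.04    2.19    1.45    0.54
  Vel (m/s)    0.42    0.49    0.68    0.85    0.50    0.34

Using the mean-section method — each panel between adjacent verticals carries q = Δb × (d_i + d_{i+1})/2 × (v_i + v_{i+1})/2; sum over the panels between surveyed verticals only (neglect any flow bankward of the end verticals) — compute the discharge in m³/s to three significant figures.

Panel 1-2: Δb = 4 m, d̄ = (0.56+1.36)/2 = 0.96, v̄ = (0.42+0.49)/2 = 0.455 → q = 4×0.96×0.455 = 1.747 m³/s
Panel 2-3: Δb = 5.6 m, d̄ = (1.36+2.04)/2 = 1.7, v̄ = (0.49+0.68)/2 = 0.585 → q = 5.6×1.7×0.585 = 5.569 m³/s
Panel 3-4: Δb = 5.9 m, d̄ = (2.04+2.19)/2 = 2.115, v̄ = (0.68+0.85)/2 = 0.765 → q = 5.9×2.115×0.765 = 9.546 m³/s
Panel 4-5: Δb = 2.7 m, d̄ = (2.19+1.45)/2 = 1.82, v̄ = (0.85+0.50)/2 = 0.675 → q = 2.7×1.82×0.675 = 3.317 m³/s
Panel 5-6: Δb = 6.2 m, d̄ = (1.45+0.54)/2 = 0.995, v̄ = (0.50+0.34)/2 = 0.42 → q = 6.2×0.995×0.42 = 2.591 m³/s
Q = Σ q = 22.77 m³/s

22.8 m³/s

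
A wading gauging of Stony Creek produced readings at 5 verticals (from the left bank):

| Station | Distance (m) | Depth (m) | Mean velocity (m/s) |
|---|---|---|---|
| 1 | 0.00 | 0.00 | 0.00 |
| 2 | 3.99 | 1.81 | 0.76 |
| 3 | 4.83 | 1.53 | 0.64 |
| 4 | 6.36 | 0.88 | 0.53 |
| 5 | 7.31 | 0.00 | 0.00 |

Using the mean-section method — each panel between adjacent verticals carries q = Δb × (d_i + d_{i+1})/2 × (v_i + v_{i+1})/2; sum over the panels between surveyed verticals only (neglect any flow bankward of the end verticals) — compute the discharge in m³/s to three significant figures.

3.54 m³/s

Panel 1-2: Δb = 3.99 m, d̄ = (0.00+1.81)/2 = 0.905, v̄ = (0.00+0.76)/2 = 0.38 → q = 3.99×0.905×0.38 = 1.372 m³/s
Panel 2-3: Δb = 0.84 m, d̄ = (1.81+1.53)/2 = 1.67, v̄ = (0.76+0.64)/2 = 0.7 → q = 0.84×1.67×0.7 = 0.9820 m³/s
Panel 3-4: Δb = 1.53 m, d̄ = (1.53+0.88)/2 = 1.205, v̄ = (0.64+0.53)/2 = 0.585 → q = 1.53×1.205×0.585 = 1.079 m³/s
Panel 4-5: Δb = 0.95 m, d̄ = (0.88+0.00)/2 = 0.44, v̄ = (0.53+0.00)/2 = 0.265 → q = 0.95×0.44×0.265 = 0.1108 m³/s
Q = Σ q = 3.543 m³/s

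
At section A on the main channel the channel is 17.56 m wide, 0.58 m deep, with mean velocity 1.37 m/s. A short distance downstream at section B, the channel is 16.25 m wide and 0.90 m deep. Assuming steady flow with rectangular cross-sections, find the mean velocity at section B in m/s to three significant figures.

Q = A₁V₁ = (17.56×0.58) × 1.37 = 13.95 m³/s
A₂ = 16.25 × 0.90 = 14.63 m²
V₂ = Q/A₂ = 13.95/14.63 = 0.9541 m/s

0.954 m/s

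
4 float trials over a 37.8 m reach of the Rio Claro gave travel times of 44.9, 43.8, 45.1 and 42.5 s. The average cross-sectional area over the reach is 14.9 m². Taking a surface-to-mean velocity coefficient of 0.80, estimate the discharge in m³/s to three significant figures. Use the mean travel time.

10.2 m³/s

t̄ = (44.9 + 43.8 + 45.1 + 42.5) / 4 = 44.075 s
v_surface = L / t̄ = 37.8 / 44.075 = 0.8576 m/s
v_mean = 0.80 × 0.8576 = 0.6861 m/s
Q = A × v_mean = 14.9 × 0.6861 = 10.22 m³/s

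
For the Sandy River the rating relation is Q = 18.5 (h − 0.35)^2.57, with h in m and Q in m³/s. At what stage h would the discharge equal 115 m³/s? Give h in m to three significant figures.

h − h₀ = (Q/C)^(1/b) = (115/18.5)^(1/2.57) = 2.036 m
h = 0.35 + 2.036 = 2.386 m

2.39 m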